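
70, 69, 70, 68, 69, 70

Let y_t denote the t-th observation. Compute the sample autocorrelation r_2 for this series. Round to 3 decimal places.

Mean ȳ = (70 + 69 + 70 + 68 + 69 + 70)/6 = 69.3333
Deviations from mean: 0.6667, -0.3333, 0.6667, -1.3333, -0.3333, 0.6667
Σ(y_t−ȳ)(y_{t+2}−ȳ) = (0.4444) + (0.4444) + (-0.2222) + (-0.8889) = -0.2222
Denominator Σ(y_t−ȳ)² = 3.3333
r_2 = -0.2222 / 3.3333 = -0.067

-0.067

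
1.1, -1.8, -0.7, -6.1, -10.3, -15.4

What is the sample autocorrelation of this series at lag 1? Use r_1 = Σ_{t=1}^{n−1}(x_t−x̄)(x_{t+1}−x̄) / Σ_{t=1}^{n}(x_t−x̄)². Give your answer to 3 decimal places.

Mean x̄ = (1.1 − 1.8 − 0.7 − 6.1 − 10.3 − 15.4)/6 = -5.5333
Deviations from mean: 6.6333, 3.7333, 4.8333, -0.5667, -4.7667, -9.8667
Σ(x_t−x̄)(x_{t+1}−x̄) = (24.7644) + (18.0444) + (-2.7389) + (2.7011) + (47.0311) = 89.8022
Denominator Σ(x_t−x̄)² = 201.6933
r_1 = 89.8022 / 201.6933 = 0.445

0.445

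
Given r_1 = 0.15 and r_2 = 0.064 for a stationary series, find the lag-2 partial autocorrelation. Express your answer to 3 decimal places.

0.042

φ_{22} = (r_2 − r_1²) / (1 − r_1²)
r_1² = (0.15)² = 0.0225
Numerator = 0.064 − 0.0225 = 0.0415; denominator = 1 − 0.0225 = 0.9775
φ_{22} = 0.0415 / 0.9775 = 0.042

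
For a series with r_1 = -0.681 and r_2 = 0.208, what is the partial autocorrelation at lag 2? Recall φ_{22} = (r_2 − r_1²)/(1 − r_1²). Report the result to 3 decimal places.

φ_{22} = (r_2 − r_1²) / (1 − r_1²)
r_1² = (-0.681)² = 0.463761
Numerator = 0.208 − 0.4638 = -0.2558; denominator = 1 − 0.4638 = 0.5362
φ_{22} = -0.2558 / 0.5362 = -0.477

-0.477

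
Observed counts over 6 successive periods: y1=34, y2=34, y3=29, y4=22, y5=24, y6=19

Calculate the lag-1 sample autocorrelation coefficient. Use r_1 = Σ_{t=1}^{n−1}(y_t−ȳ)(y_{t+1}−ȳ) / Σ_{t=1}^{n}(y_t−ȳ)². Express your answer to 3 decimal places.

Mean ȳ = (34 + 34 + 29 + 22 + 24 + 19)/6 = 27.0000
Σ(y_t−ȳ)(y_{t+1}−ȳ) = (49.0000) + (14.0000) + (-10.0000) + (15.0000) + (24.0000) = 92.0000
Denominator Σ(y_t−ȳ)² = 200.0000
r_1 = 92.0000 / 200.0000 = 0.460

0.460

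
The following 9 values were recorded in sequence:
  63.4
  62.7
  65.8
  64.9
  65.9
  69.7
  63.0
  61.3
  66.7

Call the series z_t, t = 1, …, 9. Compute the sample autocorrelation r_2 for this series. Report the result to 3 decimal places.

Mean z̄ = (63.4 + 62.7 + 65.8 + 64.9 + 65.9 + 69.7 + 63.0 + 61.3 + 66.7)/9 = 64.8222
Numerator Σ_{t=1}^{7}(z_t−z̄)(z_{t+2}−z̄) = -22.6888
Denominator Σ(z_t−z̄)² = 51.6956
r_2 = -22.6888 / 51.6956 = -0.439

-0.439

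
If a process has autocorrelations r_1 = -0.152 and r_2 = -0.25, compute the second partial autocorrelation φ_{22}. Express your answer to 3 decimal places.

φ_{22} = (r_2 − r_1²) / (1 − r_1²)
r_1² = (-0.152)² = 0.023104
Numerator = -0.25 − 0.0231 = -0.2731; denominator = 1 − 0.0231 = 0.9769
φ_{22} = -0.2731 / 0.9769 = -0.280

-0.280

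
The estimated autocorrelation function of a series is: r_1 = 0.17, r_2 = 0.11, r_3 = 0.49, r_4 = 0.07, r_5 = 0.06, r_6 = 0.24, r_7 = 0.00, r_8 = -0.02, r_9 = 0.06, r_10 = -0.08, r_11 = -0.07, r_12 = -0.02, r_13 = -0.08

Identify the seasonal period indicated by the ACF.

3

The largest autocorrelation is r_3 = 0.49, with a weaker echo at lag 6 (0.24); the remaining lags stay at or below 0.17.
The dominant spike at lag 3 indicates a seasonal period of 3.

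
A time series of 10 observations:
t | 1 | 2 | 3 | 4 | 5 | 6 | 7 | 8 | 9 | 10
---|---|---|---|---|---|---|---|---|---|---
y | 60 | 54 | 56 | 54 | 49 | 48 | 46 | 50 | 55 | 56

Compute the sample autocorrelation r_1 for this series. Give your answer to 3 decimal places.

0.481

Mean ȳ = (60 + 54 + 56 + 54 + 49 + 48 + 46 + 50 + 55 + 56)/10 = 52.8000
Numerator Σ_{t=1}^{9}(y_t−ȳ)(y_{t+1}−ȳ) = 82.5600
Denominator Σ(y_t−ȳ)² = 171.6000
r_1 = 82.5600 / 171.6000 = 0.481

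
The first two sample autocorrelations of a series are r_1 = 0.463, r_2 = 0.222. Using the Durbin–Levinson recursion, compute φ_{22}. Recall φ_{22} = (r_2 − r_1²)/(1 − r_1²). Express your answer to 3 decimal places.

φ_{22} = (r_2 − r_1²) / (1 − r_1²)
r_1² = (0.463)² = 0.214369
Numerator = 0.222 − 0.2144 = 0.0076; denominator = 1 − 0.2144 = 0.7856
φ_{22} = 0.0076 / 0.7856 = 0.010

0.010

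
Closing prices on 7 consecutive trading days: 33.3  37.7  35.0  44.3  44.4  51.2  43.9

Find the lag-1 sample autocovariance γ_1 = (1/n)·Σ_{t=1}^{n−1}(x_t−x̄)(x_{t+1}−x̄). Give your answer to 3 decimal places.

Mean x̄ = (33.3 + 37.7 + 35.0 + 44.3 + 44.4 + 51.2 + 43.9)/7 = 41.4000
Σ_{t=1}^{6}(x_t−x̄)(x_{t+1}−x̄) = 97.6900
γ_1 = 97.6900 / 7 = 13.956

13.956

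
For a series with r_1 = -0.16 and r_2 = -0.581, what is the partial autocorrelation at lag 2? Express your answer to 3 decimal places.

φ_{22} = (r_2 − r_1²) / (1 − r_1²)
r_1² = (-0.16)² = 0.0256
Numerator = -0.581 − 0.0256 = -0.6066; denominator = 1 − 0.0256 = 0.9744
φ_{22} = -0.6066 / 0.9744 = -0.623

-0.623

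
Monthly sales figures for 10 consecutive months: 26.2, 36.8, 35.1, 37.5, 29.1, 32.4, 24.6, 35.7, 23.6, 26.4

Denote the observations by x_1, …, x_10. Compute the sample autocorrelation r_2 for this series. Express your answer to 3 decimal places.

Mean x̄ = (26.2 + 36.8 + 35.1 + 37.5 + 29.1 + 32.4 + 24.6 + 35.7 + 23.6 + 26.4)/10 = 30.7400
Numerator Σ_{t=1}^{8}(x_t−x̄)(x_{t+2}−x̄) = 65.8588
Denominator Σ(x_t−x̄)² = 259.6040
r_2 = 65.8588 / 259.6040 = 0.254

0.254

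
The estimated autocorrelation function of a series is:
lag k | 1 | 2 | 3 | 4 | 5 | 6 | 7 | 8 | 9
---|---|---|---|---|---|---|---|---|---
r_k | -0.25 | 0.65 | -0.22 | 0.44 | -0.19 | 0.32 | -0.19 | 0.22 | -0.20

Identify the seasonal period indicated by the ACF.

2

The largest autocorrelation is r_2 = 0.65, with weaker echoes at lags 4 (0.44), 6 (0.32) and 8 (0.22); the remaining lags stay at or below -0.19.
The dominant spike at lag 2 indicates a seasonal period of 2.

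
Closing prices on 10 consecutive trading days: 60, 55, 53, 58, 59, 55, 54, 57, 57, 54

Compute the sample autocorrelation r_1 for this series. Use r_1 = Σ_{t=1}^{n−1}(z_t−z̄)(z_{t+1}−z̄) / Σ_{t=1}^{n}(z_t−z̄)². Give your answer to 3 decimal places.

Mean z̄ = (60 + 55 + 53 + 58 + 59 + 55 + 54 + 57 + 57 + 54)/10 = 56.2000
Numerator Σ_{t=1}^{9}(z_t−z̄)(z_{t+1}−z̄) = -5.0400
Denominator Σ(z_t−z̄)² = 49.6000
r_1 = -5.0400 / 49.6000 = -0.102

-0.102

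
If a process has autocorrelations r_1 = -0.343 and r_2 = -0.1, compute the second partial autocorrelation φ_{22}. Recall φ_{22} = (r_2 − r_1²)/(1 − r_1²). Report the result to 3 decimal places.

φ_{22} = (r_2 − r_1²) / (1 − r_1²)
r_1² = (-0.343)² = 0.117649
Numerator = -0.1 − 0.1176 = -0.2176; denominator = 1 − 0.1176 = 0.8824
φ_{22} = -0.2176 / 0.8824 = -0.247

-0.247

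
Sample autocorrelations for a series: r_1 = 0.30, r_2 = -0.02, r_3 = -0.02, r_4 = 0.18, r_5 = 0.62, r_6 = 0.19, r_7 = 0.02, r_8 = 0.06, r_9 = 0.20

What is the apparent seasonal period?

The largest autocorrelation is r_5 = 0.62; the remaining lags stay at or below 0.30.
The dominant spike at lag 5 indicates a seasonal period of 5.

5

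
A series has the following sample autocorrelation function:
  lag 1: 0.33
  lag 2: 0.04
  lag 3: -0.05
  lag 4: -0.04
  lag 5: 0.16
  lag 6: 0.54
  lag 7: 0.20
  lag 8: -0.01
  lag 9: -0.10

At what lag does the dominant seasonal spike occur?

6

The largest autocorrelation is r_6 = 0.54; the remaining lags stay at or below 0.33. The elevated value at lag 1 (0.33), dropping to 0.04 at lag 2, reflects decaying short-term dependence rather than seasonality.
The dominant spike at lag 6 indicates a seasonal period of 6.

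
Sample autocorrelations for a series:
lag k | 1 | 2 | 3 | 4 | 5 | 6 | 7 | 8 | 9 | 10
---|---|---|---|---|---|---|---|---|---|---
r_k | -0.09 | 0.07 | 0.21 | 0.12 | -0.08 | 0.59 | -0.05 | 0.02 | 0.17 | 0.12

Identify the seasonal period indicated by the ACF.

6

The largest autocorrelation is r_6 = 0.59; the remaining lags stay at or below 0.21.
The dominant spike at lag 6 indicates a seasonal period of 6.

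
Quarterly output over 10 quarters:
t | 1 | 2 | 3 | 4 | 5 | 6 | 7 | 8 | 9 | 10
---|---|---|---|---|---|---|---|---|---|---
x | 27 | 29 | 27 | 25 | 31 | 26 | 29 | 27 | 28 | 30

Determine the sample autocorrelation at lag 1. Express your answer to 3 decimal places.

-0.557

Mean x̄ = (27 + 29 + 27 + 25 + 31 + 26 + 29 + 27 + 28 + 30)/10 = 27.9000
Numerator Σ_{t=1}^{9}(x_t−x̄)(x_{t+1}−x̄) = -17.2100
Denominator Σ(x_t−x̄)² = 30.9000
r_1 = -17.2100 / 30.9000 = -0.557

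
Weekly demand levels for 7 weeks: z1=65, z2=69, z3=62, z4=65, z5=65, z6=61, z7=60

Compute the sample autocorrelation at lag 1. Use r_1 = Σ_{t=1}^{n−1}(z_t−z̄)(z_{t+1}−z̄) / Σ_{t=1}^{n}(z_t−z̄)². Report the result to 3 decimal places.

0.057

Mean z̄ = (65 + 69 + 62 + 65 + 65 + 61 + 60)/7 = 63.8571
Σ(z_t−z̄)(z_{t+1}−z̄) = (5.8776) + (-9.5510) + (-2.1224) + (1.3061) + (-3.2653) + (11.0204) = 3.2653
Denominator Σ(z_t−z̄)² = 56.8571
r_1 = 3.2653 / 56.8571 = 0.057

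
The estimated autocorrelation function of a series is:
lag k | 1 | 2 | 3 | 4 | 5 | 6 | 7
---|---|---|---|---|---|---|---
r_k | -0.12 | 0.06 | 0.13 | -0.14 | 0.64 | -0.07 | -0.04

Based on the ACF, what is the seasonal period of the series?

The largest autocorrelation is r_5 = 0.64; the remaining lags stay at or below 0.13.
The dominant spike at lag 5 indicates a seasonal period of 5.

5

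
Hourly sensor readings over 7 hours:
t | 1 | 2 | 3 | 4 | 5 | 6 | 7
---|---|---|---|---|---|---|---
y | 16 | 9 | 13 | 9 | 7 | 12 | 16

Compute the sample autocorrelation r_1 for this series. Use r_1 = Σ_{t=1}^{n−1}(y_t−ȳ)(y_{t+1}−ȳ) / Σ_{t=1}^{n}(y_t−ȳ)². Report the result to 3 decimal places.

-0.079

Mean ȳ = (16 + 9 + 13 + 9 + 7 + 12 + 16)/7 = 11.7143
Deviations from mean: 4.2857, -2.7143, 1.2857, -2.7143, -4.7143, 0.2857, 4.2857
Σ(y_t−ȳ)(y_{t+1}−ȳ) = (-11.6327) + (-3.4898) + (-3.4898) + (12.7959) + (-1.3469) + (1.2245) = -5.9388
Denominator Σ(y_t−ȳ)² = 75.4286
r_1 = -5.9388 / 75.4286 = -0.079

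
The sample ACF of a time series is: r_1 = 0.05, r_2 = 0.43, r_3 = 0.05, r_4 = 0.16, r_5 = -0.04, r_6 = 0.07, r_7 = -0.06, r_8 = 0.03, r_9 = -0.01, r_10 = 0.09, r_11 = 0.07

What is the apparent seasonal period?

2

The largest autocorrelation is r_2 = 0.43, with a weaker echo at lag 4 (0.16); the remaining lags stay at or below 0.09.
The dominant spike at lag 2 indicates a seasonal period of 2.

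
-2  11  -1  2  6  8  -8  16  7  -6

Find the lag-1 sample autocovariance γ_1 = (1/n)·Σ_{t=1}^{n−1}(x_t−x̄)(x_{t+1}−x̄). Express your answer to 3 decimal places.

Mean x̄ = (-2 + 11 − 1 + 2 + 6 + 8 − 8 + 16 + 7 − 6)/10 = 3.3000
Σ_{t=1}^{9}(x_t−x̄)(x_{t+1}−x̄) = -243.1900
γ_1 = -243.1900 / 10 = -24.319

-24.319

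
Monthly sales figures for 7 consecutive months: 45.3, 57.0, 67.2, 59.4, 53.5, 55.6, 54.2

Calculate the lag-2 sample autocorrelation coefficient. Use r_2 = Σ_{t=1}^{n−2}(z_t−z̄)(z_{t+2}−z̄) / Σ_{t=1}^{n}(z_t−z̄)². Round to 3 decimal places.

-0.540

Mean z̄ = (45.3 + 57.0 + 67.2 + 59.4 + 53.5 + 55.6 + 54.2)/7 = 56.0286
Deviations from mean: -10.7286, 0.9714, 11.1714, 3.3714, -2.5286, -0.4286, -1.8286
Σ(z_t−z̄)(z_{t+2}−z̄) = (-119.8535) + (3.2751) + (-28.2478) + (-1.4449) + (4.6237) = -141.6473
Denominator Σ(z_t−z̄)² = 262.1343
r_2 = -141.6473 / 262.1343 = -0.540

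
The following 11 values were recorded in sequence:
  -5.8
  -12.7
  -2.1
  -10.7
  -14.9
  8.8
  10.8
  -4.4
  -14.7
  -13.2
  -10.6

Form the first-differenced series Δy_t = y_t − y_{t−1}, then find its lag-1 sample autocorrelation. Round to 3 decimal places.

First differences Δy: -6.9, 10.6, -8.6, -4.2, 23.7, 2.0, -15.2, -10.3, 1.5, 2.6
Mean of differences = -0.4800
Numerator Σ(Δy_t−Δȳ)(Δy_{t+1}−Δȳ) = -66.1804
Denominator Σ(Δy_t−Δȳ)² = 1161.0960
r_1(Δy) = -66.1804 / 1161.0960 = -0.057

-0.057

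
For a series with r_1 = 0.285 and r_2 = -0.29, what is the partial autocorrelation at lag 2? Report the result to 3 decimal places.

-0.404

φ_{22} = (r_2 − r_1²) / (1 − r_1²)
r_1² = (0.285)² = 0.081225
Numerator = -0.29 − 0.0812 = -0.3712; denominator = 1 − 0.0812 = 0.9188
φ_{22} = -0.3712 / 0.9188 = -0.404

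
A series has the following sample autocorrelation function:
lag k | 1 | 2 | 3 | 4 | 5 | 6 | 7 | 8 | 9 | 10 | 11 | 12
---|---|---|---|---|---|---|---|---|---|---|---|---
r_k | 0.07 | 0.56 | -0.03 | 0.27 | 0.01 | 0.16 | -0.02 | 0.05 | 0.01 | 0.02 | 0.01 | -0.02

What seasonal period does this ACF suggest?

2

The largest autocorrelation is r_2 = 0.56, with weaker echoes at lags 4 (0.27) and 6 (0.16); the remaining lags stay at or below 0.07.
The dominant spike at lag 2 indicates a seasonal period of 2.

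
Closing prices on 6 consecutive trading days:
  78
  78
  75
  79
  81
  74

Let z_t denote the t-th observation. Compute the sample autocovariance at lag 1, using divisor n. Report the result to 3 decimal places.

Mean z̄ = (78 + 78 + 75 + 79 + 81 + 74)/6 = 77.5000
Σ_{t=1}^{5}(z_t−z̄)(z_{t+1}−z̄) = -11.7500
γ_1 = -11.7500 / 6 = -1.958

-1.958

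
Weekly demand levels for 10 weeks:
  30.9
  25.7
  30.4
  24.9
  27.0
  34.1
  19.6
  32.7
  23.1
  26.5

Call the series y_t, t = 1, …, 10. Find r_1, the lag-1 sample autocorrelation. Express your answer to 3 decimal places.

Mean ȳ = (30.9 + 25.7 + 30.4 + 24.9 + 27.0 + 34.1 + 19.6 + 32.7 + 23.1 + 26.5)/10 = 27.4900
Numerator Σ_{t=1}^{9}(y_t−ȳ)(y_{t+1}−ȳ) = -132.6051
Denominator Σ(y_t−ȳ)² = 183.5890
r_1 = -132.6051 / 183.5890 = -0.722

-0.722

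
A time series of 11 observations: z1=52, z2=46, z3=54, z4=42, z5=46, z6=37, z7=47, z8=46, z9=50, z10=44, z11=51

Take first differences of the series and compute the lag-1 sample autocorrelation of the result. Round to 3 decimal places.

-0.733

First differences Δz: -6, 8, -12, 4, -9, 10, -1, 4, -6, 7
Mean of differences = -0.1000
Numerator Σ(Δz_t−Δz̄)(Δz_{t+1}−Δz̄) = -398.2100
Denominator Σ(Δz_t−Δz̄)² = 542.9000
r_1(Δz) = -398.2100 / 542.9000 = -0.733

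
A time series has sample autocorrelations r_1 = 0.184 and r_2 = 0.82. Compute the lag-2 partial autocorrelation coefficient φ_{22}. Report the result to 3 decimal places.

0.814

φ_{22} = (r_2 − r_1²) / (1 − r_1²)
r_1² = (0.184)² = 0.033856
Numerator = 0.82 − 0.0339 = 0.7861; denominator = 1 − 0.0339 = 0.9661
φ_{22} = 0.7861 / 0.9661 = 0.814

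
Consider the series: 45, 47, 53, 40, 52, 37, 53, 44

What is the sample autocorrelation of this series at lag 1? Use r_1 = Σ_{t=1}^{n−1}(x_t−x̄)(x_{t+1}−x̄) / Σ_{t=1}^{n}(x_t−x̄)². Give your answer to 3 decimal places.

Mean x̄ = (45 + 47 + 53 + 40 + 52 + 37 + 53 + 44)/8 = 46.3750
Deviations from mean: -1.3750, 0.6250, 6.6250, -6.3750, 5.6250, -9.3750, 6.6250, -2.3750
Σ(x_t−x̄)(x_{t+1}−x̄) = (-0.8594) + (4.1406) + (-42.2344) + (-35.8594) + (-52.7344) + (-62.1094) + (-15.7344) = -205.3906
Denominator Σ(x_t−x̄)² = 255.8750
r_1 = -205.3906 / 255.8750 = -0.803

-0.803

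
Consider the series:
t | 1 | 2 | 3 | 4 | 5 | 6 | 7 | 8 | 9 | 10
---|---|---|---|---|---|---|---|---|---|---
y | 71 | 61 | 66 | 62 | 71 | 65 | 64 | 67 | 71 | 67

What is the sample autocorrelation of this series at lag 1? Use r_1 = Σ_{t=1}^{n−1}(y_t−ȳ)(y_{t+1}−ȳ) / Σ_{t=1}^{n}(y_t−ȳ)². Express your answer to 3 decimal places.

Mean ȳ = (71 + 61 + 66 + 62 + 71 + 65 + 64 + 67 + 71 + 67)/10 = 66.5000
Numerator Σ_{t=1}^{9}(y_t−ȳ)(y_{t+1}−ȳ) = -39.7500
Denominator Σ(y_t−ȳ)² = 120.5000
r_1 = -39.7500 / 120.5000 = -0.330

-0.330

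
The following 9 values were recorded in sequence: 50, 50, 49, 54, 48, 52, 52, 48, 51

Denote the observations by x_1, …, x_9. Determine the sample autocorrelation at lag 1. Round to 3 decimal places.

Mean x̄ = (50 + 50 + 49 + 54 + 48 + 52 + 52 + 48 + 51)/9 = 50.4444
Numerator Σ_{t=1}^{8}(x_t−x̄)(x_{t+1}−x̄) = -19.5309
Denominator Σ(x_t−x̄)² = 32.2222
r_1 = -19.5309 / 32.2222 = -0.606

-0.606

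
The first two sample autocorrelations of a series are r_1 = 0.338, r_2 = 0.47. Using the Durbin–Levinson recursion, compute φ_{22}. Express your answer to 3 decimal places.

φ_{22} = (r_2 − r_1²) / (1 − r_1²)
r_1² = (0.338)² = 0.114244
Numerator = 0.47 − 0.1142 = 0.3558; denominator = 1 − 0.1142 = 0.8858
φ_{22} = 0.3558 / 0.8858 = 0.402

0.402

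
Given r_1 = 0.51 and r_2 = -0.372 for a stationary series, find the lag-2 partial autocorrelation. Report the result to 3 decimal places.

-0.854

φ_{22} = (r_2 − r_1²) / (1 − r_1²)
r_1² = (0.51)² = 0.2601
Numerator = -0.372 − 0.2601 = -0.6321; denominator = 1 − 0.2601 = 0.7399
φ_{22} = -0.6321 / 0.7399 = -0.854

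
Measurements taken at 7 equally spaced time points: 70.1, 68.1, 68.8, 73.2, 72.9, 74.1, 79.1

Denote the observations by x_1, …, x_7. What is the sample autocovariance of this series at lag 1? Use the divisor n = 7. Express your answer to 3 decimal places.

4.968

Mean x̄ = (70.1 + 68.1 + 68.8 + 73.2 + 72.9 + 74.1 + 79.1)/7 = 72.3286
Deviations: -2.2286, -4.2286, -3.5286, 0.8714, 0.5714, 1.7714, 6.7714
Σ_{t=1}^{6}(x_t−x̄)(x_{t+1}−x̄) = 34.7749
γ_1 = 34.7749 / 7 = 4.968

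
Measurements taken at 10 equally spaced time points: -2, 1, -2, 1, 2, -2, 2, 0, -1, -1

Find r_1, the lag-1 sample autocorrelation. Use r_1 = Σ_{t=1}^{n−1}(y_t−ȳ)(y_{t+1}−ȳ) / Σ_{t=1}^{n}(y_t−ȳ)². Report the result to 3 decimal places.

Mean ȳ = (-2 + 1 − 2 + 1 + 2 − 2 + 2 + 0 − 1 − 1)/10 = -0.2000
Numerator Σ_{t=1}^{9}(y_t−ȳ)(y_{t+1}−ȳ) = -10.8400
Denominator Σ(y_t−ȳ)² = 23.6000
r_1 = -10.8400 / 23.6000 = -0.459

-0.459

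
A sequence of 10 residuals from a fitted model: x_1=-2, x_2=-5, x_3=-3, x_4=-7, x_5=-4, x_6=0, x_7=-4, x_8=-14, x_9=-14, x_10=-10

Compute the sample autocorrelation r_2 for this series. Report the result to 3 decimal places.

-0.075

Mean x̄ = (-2 − 5 − 3 − 7 − 4 + 0 − 4 − 14 − 14 − 10)/10 = -6.3000
Numerator Σ_{t=1}^{8}(x_t−x̄)(x_{t+2}−x̄) = -15.9800
Denominator Σ(x_t−x̄)² = 214.1000
r_2 = -15.9800 / 214.1000 = -0.075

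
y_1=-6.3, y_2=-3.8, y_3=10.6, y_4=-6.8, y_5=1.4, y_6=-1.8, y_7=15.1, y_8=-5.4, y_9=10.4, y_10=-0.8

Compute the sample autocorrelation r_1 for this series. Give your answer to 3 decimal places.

-0.528

Mean ȳ = (-6.3 − 3.8 + 10.6 − 6.8 + 1.4 − 1.8 + 15.1 − 5.4 + 10.4 − 0.8)/10 = 1.2600
Numerator Σ_{t=1}^{9}(y_t−ȳ)(y_{t+1}−ȳ) = -300.0696
Denominator Σ(y_t−ȳ)² = 568.0240
r_1 = -300.0696 / 568.0240 = -0.528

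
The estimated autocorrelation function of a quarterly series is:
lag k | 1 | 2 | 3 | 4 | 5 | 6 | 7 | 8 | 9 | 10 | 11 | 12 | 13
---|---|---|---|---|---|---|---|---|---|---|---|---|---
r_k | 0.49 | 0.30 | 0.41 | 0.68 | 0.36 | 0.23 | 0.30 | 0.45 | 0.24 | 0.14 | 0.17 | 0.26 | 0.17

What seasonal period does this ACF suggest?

4

The largest autocorrelation is r_4 = 0.68; the remaining lags stay at or below 0.49. The elevated value at lag 1 (0.49), dropping to 0.30 at lag 2, reflects decaying short-term dependence rather than seasonality.
The dominant spike at lag 4 indicates a seasonal period of 4.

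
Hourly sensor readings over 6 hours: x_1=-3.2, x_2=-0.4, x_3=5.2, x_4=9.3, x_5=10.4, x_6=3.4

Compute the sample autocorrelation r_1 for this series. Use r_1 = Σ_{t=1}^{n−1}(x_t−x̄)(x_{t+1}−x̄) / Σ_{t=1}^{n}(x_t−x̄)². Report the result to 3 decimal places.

0.436

Mean x̄ = (-3.2 − 0.4 + 5.2 + 9.3 + 10.4 + 3.4)/6 = 4.1167
Numerator Σ_{t=1}^{5}(x_t−x̄)(x_{t+1}−x̄) = 61.8347
Denominator Σ(x_t−x̄)² = 141.9683
r_1 = 61.8347 / 141.9683 = 0.436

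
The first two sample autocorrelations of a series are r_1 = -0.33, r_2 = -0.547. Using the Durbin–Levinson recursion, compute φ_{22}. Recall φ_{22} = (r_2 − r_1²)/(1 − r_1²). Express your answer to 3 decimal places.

φ_{22} = (r_2 − r_1²) / (1 − r_1²)
r_1² = (-0.33)² = 0.1089
Numerator = -0.547 − 0.1089 = -0.6559; denominator = 1 − 0.1089 = 0.8911
φ_{22} = -0.6559 / 0.8911 = -0.736

-0.736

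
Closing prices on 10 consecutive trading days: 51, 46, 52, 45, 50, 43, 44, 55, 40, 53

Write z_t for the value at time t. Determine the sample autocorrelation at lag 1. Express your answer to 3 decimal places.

Mean z̄ = (51 + 46 + 52 + 45 + 50 + 43 + 44 + 55 + 40 + 53)/10 = 47.9000
Numerator Σ_{t=1}^{9}(z_t−z̄)(z_{t+1}−z̄) = -146.9100
Denominator Σ(z_t−z̄)² = 220.9000
r_1 = -146.9100 / 220.9000 = -0.665

-0.665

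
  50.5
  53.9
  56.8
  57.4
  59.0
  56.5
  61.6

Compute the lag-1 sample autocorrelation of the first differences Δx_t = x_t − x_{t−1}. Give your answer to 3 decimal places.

First differences Δx: 3.4, 2.9, 0.6, 1.6, -2.5, 5.1
Mean of differences = 1.8500
Numerator Σ(Δx_t−Δx̄)(Δx_{t+1}−Δx̄) = -12.4225
Denominator Σ(Δx_t−Δx̄)² = 34.6150
r_1(Δx) = -12.4225 / 34.6150 = -0.359

-0.359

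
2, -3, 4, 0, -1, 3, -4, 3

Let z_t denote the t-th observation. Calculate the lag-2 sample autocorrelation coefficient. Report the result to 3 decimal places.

0.218

Mean z̄ = (2 − 3 + 4 + 0 − 1 + 3 − 4 + 3)/8 = 0.5000
Deviations from mean: 1.5000, -3.5000, 3.5000, -0.5000, -1.5000, 2.5000, -4.5000, 2.5000
Σ(z_t−z̄)(z_{t+2}−z̄) = (5.2500) + (1.7500) + (-5.2500) + (-1.2500) + (6.7500) + (6.2500) = 13.5000
Denominator Σ(z_t−z̄)² = 62.0000
r_2 = 13.5000 / 62.0000 = 0.218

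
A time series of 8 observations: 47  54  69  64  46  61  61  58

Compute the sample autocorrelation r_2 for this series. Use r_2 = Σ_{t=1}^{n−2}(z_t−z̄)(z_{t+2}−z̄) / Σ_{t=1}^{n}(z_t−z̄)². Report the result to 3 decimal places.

Mean z̄ = (47 + 54 + 69 + 64 + 46 + 61 + 61 + 58)/8 = 57.5000
Numerator Σ_{t=1}^{6}(z_t−z̄)(z_{t+2}−z̄) = -291.5000
Denominator Σ(z_t−z̄)² = 454.0000
r_2 = -291.5000 / 454.0000 = -0.642

-0.642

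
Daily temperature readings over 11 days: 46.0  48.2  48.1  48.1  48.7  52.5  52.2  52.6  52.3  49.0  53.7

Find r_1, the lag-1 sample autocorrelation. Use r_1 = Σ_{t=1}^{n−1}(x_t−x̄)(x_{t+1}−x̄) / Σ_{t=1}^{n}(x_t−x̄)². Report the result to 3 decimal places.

0.371

Mean x̄ = (46.0 + 48.2 + 48.1 + 48.1 + 48.7 + 52.5 + 52.2 + 52.6 + 52.3 + 49.0 + 53.7)/11 = 50.1273
Numerator Σ_{t=1}^{10}(x_t−x̄)(x_{t+1}−x̄) = 24.4174
Denominator Σ(x_t−x̄)² = 65.8018
r_1 = 24.4174 / 65.8018 = 0.371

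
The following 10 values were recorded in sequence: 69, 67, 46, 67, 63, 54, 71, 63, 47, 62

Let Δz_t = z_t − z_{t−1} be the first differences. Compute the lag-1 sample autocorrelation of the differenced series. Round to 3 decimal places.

-0.477

First differences Δz: -2, -21, 21, -4, -9, 17, -8, -16, 15
Mean of differences = -0.7778
Numerator Σ(Δz_t−Δz̄)(Δz_{t+1}−Δz̄) = -864.1605
Denominator Σ(Δz_t−Δz̄)² = 1811.5556
r_1(Δz) = -864.1605 / 1811.5556 = -0.477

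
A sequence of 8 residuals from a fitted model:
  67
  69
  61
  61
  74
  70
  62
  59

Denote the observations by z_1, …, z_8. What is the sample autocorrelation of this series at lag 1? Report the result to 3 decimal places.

Mean z̄ = (67 + 69 + 61 + 61 + 74 + 70 + 62 + 59)/8 = 65.3750
Deviations from mean: 1.6250, 3.6250, -4.3750, -4.3750, 8.6250, 4.6250, -3.3750, -6.3750
Numerator Σ_{t=1}^{7}(z_t−z̄)(z_{t+1}−z̄) = 17.2344
Denominator Σ(z_t−z̄)² = 201.8750
r_1 = 17.2344 / 201.8750 = 0.085

0.085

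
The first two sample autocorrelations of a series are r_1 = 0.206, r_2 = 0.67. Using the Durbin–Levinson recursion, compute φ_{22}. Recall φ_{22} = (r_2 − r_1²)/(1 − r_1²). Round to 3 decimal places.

0.655

φ_{22} = (r_2 − r_1²) / (1 − r_1²)
r_1² = (0.206)² = 0.042436
Numerator = 0.67 − 0.0424 = 0.6276; denominator = 1 − 0.0424 = 0.9576
φ_{22} = 0.6276 / 0.9576 = 0.655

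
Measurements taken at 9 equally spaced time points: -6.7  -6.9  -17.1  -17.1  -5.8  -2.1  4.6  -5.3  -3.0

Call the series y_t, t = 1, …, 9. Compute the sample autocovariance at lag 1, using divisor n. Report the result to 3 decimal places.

19.808

Mean ȳ = (-6.7 − 6.9 − 17.1 − 17.1 − 5.8 − 2.1 + 4.6 − 5.3 − 3.0)/9 = -6.6000
Σ_{t=1}^{8}(y_t−ȳ)(y_{t+1}−ȳ) = 178.2700
γ_1 = 178.2700 / 9 = 19.808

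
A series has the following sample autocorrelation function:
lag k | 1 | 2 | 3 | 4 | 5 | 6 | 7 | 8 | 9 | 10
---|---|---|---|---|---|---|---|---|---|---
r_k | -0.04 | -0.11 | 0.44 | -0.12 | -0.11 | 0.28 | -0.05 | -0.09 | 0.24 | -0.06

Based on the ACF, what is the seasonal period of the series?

3

The largest autocorrelation is r_3 = 0.44, with weaker echoes at lags 6 (0.28) and 9 (0.24); the remaining lags stay at or below -0.04.
The dominant spike at lag 3 indicates a seasonal period of 3.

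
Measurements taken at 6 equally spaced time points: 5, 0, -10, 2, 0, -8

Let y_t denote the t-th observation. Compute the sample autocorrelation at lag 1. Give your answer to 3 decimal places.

Mean ȳ = (5 + 0 − 10 + 2 + 0 − 8)/6 = -1.8333
Deviations from mean: 6.8333, 1.8333, -8.1667, 3.8333, 1.8333, -6.1667
Σ(y_t−ȳ)(y_{t+1}−ȳ) = (12.5278) + (-14.9722) + (-31.3056) + (7.0278) + (-11.3056) = -38.0278
Denominator Σ(y_t−ȳ)² = 172.8333
r_1 = -38.0278 / 172.8333 = -0.220

-0.220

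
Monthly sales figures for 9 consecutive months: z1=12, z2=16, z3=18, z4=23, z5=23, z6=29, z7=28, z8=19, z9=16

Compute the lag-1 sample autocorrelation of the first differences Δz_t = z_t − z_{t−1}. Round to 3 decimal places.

0.272

First differences Δz: 4, 2, 5, 0, 6, -1, -9, -3
Mean of differences = 0.5000
Numerator Σ(Δz_t−Δz̄)(Δz_{t+1}−Δz̄) = 46.2500
Denominator Σ(Δz_t−Δz̄)² = 170.0000
r_1(Δz) = 46.2500 / 170.0000 = 0.272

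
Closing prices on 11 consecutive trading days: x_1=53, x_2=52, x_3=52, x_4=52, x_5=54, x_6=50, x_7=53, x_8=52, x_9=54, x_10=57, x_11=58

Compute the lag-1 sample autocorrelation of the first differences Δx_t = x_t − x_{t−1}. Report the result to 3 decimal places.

-0.441

First differences Δx: -1, 0, 0, 2, -4, 3, -1, 2, 3, 1
Mean of differences = 0.5000
Numerator Σ(Δx_t−Δx̄)(Δx_{t+1}−Δx̄) = -18.7500
Denominator Σ(Δx_t−Δx̄)² = 42.5000
r_1(Δx) = -18.7500 / 42.5000 = -0.441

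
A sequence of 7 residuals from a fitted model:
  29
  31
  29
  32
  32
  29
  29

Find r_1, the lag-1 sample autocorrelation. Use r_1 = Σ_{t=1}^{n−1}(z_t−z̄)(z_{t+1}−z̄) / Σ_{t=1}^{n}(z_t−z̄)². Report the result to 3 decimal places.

Mean z̄ = (29 + 31 + 29 + 32 + 32 + 29 + 29)/7 = 30.1429
Σ(z_t−z̄)(z_{t+1}−z̄) = (-0.9796) + (-0.9796) + (-2.1224) + (3.4490) + (-2.1224) + (1.3061) = -1.4490
Denominator Σ(z_t−z̄)² = 12.8571
r_1 = -1.4490 / 12.8571 = -0.113

-0.113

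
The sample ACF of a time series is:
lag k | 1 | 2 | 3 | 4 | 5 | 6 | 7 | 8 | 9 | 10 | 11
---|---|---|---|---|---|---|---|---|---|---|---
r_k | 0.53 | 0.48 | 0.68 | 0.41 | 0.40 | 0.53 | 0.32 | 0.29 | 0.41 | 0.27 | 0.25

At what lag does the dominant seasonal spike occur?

3

The largest autocorrelation is r_3 = 0.68; the remaining lags stay at or below 0.53. The elevated value at lag 1 (0.53), dropping to 0.48 at lag 2, reflects decaying short-term dependence rather than seasonality.
The dominant spike at lag 3 indicates a seasonal period of 3.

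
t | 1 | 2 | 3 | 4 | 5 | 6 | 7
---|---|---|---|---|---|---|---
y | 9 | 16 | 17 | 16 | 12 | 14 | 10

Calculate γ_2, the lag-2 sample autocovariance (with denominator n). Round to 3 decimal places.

-1.134

Mean ȳ = (9 + 16 + 17 + 16 + 12 + 14 + 10)/7 = 13.4286
Σ_{t=1}^{5}(y_t−ȳ)(y_{t+2}−ȳ) = -7.9388
γ_2 = -7.9388 / 7 = -1.134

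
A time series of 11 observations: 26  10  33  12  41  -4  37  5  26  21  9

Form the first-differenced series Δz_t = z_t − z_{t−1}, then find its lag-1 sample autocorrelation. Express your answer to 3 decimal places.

First differences Δz: -16, 23, -21, 29, -45, 41, -32, 21, -5, -12
Mean of differences = -1.7000
Numerator Σ(Δz_t−Δz̄)(Δz_{t+1}−Δz̄) = -6623.1900
Denominator Σ(Δz_t−Δz̄)² = 7378.1000
r_1(Δz) = -6623.1900 / 7378.1000 = -0.898

-0.898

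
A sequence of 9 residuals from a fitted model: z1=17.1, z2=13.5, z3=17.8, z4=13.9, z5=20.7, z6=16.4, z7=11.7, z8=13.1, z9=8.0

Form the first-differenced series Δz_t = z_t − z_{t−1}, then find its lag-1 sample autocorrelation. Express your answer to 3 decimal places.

First differences Δz: -3.6, 4.3, -3.9, 6.8, -4.3, -4.7, 1.4, -5.1
Mean of differences = -1.1375
Numerator Σ(Δz_t−Δz̄)(Δz_{t+1}−Δz̄) = -83.2689
Denominator Σ(Δz_t−Δz̄)² = 151.0988
r_1(Δz) = -83.2689 / 151.0988 = -0.551

-0.551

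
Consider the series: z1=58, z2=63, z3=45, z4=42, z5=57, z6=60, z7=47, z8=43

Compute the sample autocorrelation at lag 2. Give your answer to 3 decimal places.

-0.728

Mean z̄ = (58 + 63 + 45 + 42 + 57 + 60 + 47 + 43)/8 = 51.8750
Deviations from mean: 6.1250, 11.1250, -6.8750, -9.8750, 5.1250, 8.1250, -4.8750, -8.8750
Σ(z_t−z̄)(z_{t+2}−z̄) = (-42.1094) + (-109.8594) + (-35.2344) + (-80.2344) + (-24.9844) + (-72.1094) = -364.5313
Denominator Σ(z_t−z̄)² = 500.8750
r_2 = -364.5313 / 500.8750 = -0.728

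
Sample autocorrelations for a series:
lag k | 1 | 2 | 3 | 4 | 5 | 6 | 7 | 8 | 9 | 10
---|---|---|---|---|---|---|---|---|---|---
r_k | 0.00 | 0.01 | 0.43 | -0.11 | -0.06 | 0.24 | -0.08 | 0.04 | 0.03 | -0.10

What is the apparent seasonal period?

3

The largest autocorrelation is r_3 = 0.43, with a weaker echo at lag 6 (0.24); the remaining lags stay at or below 0.04.
The dominant spike at lag 3 indicates a seasonal period of 3.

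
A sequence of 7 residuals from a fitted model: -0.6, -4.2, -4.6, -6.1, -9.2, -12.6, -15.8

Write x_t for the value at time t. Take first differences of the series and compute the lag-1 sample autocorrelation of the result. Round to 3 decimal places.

First differences Δx: -3.6, -0.4, -1.5, -3.1, -3.4, -3.2
Mean of differences = -2.5333
Numerator Σ(Δx_t−Δx̄)(Δx_{t+1}−Δx̄) = 0.4122
Denominator Σ(Δx_t−Δx̄)² = 8.2733
r_1(Δx) = 0.4122 / 8.2733 = 0.050

0.050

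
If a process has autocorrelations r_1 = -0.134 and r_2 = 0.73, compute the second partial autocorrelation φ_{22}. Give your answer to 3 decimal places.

0.725

φ_{22} = (r_2 − r_1²) / (1 − r_1²)
r_1² = (-0.134)² = 0.017956
Numerator = 0.73 − 0.0180 = 0.7120; denominator = 1 − 0.0180 = 0.9820
φ_{22} = 0.7120 / 0.9820 = 0.725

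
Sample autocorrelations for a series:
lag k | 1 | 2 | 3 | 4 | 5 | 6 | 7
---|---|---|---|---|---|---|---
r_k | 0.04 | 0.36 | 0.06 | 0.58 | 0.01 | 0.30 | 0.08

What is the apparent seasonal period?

4

The largest autocorrelation is r_4 = 0.58; the remaining lags stay at or below 0.36.
The dominant spike at lag 4 indicates a seasonal period of 4.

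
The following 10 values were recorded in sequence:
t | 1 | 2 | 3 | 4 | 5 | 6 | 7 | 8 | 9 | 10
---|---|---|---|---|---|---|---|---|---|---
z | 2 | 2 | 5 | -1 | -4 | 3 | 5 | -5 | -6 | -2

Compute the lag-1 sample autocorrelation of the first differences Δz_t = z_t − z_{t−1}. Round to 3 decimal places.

-0.111

First differences Δz: 0, 3, -6, -3, 7, 2, -10, -1, 4
Mean of differences = -0.4444
Numerator Σ(Δz_t−Δz̄)(Δz_{t+1}−Δz̄) = -24.7531
Denominator Σ(Δz_t−Δz̄)² = 222.2222
r_1(Δz) = -24.7531 / 222.2222 = -0.111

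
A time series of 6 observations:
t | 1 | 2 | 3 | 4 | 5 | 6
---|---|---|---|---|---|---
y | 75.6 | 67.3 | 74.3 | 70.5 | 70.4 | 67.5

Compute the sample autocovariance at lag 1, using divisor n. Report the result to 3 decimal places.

Mean ȳ = (75.6 + 67.3 + 74.3 + 70.5 + 70.4 + 67.5)/6 = 70.9333
Σ_{t=1}^{5}(y_t−ȳ)(y_{t+1}−ȳ) = -28.5844
γ_1 = -28.5844 / 6 = -4.764

-4.764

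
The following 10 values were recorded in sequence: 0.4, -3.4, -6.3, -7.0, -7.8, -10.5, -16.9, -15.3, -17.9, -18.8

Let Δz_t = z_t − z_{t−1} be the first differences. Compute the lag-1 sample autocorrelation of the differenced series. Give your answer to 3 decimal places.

First differences Δz: -3.8, -2.9, -0.7, -0.8, -2.7, -6.4, 1.6, -2.6, -0.9
Mean of differences = -2.1333
Numerator Σ(Δz_t−Δz̄)(Δz_{t+1}−Δz̄) = -14.4944
Denominator Σ(Δz_t−Δz̄)² = 41.4000
r_1(Δz) = -14.4944 / 41.4000 = -0.350

-0.350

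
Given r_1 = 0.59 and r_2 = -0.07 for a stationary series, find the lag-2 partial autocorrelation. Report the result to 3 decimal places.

-0.641

φ_{22} = (r_2 − r_1²) / (1 − r_1²)
r_1² = (0.59)² = 0.3481
Numerator = -0.07 − 0.3481 = -0.4181; denominator = 1 − 0.3481 = 0.6519
φ_{22} = -0.4181 / 0.6519 = -0.641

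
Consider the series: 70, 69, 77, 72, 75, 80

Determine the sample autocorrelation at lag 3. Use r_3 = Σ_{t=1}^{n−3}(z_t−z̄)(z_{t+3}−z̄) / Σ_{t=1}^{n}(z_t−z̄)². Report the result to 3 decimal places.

0.230

Mean z̄ = (70 + 69 + 77 + 72 + 75 + 80)/6 = 73.8333
Deviations from mean: -3.8333, -4.8333, 3.1667, -1.8333, 1.1667, 6.1667
Σ(z_t−z̄)(z_{t+3}−z̄) = (7.0278) + (-5.6389) + (19.5278) = 20.9167
Denominator Σ(z_t−z̄)² = 90.8333
r_3 = 20.9167 / 90.8333 = 0.230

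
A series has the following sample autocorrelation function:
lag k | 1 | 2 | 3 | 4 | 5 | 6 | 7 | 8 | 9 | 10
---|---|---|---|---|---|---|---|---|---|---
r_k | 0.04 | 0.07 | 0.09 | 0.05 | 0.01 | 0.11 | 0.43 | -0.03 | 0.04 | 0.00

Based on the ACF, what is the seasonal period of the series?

7

The largest autocorrelation is r_7 = 0.43; the remaining lags stay at or below 0.11.
The dominant spike at lag 7 indicates a seasonal period of 7.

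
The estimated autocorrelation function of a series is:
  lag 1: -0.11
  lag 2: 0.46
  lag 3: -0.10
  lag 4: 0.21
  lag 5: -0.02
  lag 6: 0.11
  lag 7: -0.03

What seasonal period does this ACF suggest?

The largest autocorrelation is r_2 = 0.46, with a weaker echo at lag 4 (0.21); the remaining lags stay at or below 0.11.
The dominant spike at lag 2 indicates a seasonal period of 2.

2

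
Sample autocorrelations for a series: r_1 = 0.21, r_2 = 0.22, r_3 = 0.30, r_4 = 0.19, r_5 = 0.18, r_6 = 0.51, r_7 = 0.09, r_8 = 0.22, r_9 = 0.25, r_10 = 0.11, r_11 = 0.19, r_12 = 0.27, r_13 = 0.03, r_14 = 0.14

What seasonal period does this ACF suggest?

The largest autocorrelation is r_6 = 0.51; the remaining lags stay at or below 0.30.
The dominant spike at lag 6 indicates a seasonal period of 6.

6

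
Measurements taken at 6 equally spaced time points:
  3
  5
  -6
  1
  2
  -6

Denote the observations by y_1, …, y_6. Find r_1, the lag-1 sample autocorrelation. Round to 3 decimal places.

Mean ȳ = (3 + 5 − 6 + 1 + 2 − 6)/6 = -0.1667
Numerator Σ_{t=1}^{5}(y_t−ȳ)(y_{t+1}−ȳ) = -30.6944
Denominator Σ(y_t−ȳ)² = 110.8333
r_1 = -30.6944 / 110.8333 = -0.277

-0.277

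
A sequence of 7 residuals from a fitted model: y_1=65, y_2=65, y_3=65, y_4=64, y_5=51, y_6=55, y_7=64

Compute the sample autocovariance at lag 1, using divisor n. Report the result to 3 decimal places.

8.192

Mean ȳ = (65 + 65 + 65 + 64 + 51 + 55 + 64)/7 = 61.2857
Deviations: 3.7143, 3.7143, 3.7143, 2.7143, -10.2857, -6.2857, 2.7143
Σ_{t=1}^{6}(y_t−ȳ)(y_{t+1}−ȳ) = 57.3469
γ_1 = 57.3469 / 7 = 8.192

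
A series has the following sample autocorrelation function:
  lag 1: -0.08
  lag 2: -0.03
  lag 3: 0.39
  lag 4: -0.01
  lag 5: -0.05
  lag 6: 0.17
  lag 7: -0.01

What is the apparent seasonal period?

The largest autocorrelation is r_3 = 0.39, with a weaker echo at lag 6 (0.17); the remaining lags stay at or below -0.01.
The dominant spike at lag 3 indicates a seasonal period of 3.

3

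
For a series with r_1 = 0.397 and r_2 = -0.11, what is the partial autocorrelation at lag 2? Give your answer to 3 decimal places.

φ_{22} = (r_2 − r_1²) / (1 − r_1²)
r_1² = (0.397)² = 0.157609
Numerator = -0.11 − 0.1576 = -0.2676; denominator = 1 − 0.1576 = 0.8424
φ_{22} = -0.2676 / 0.8424 = -0.318

-0.318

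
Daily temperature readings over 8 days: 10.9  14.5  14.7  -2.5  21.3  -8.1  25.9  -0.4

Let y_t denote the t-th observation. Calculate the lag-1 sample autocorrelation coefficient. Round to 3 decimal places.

Mean ȳ = (10.9 + 14.5 + 14.7 − 2.5 + 21.3 − 8.1 + 25.9 − 0.4)/8 = 9.5375
Deviations from mean: 1.3625, 4.9625, 5.1625, -12.0375, 11.7625, -17.6375, 16.3625, -9.9375
Σ(y_t−ȳ)(y_{t+1}−ȳ) = (6.7614) + (25.6189) + (-62.1436) + (-141.5911) + (-207.4611) + (-288.5936) + (-162.6023) = -830.0114
Denominator Σ(y_t−ȳ)² = 1013.9588
r_1 = -830.0114 / 1013.9588 = -0.819

-0.819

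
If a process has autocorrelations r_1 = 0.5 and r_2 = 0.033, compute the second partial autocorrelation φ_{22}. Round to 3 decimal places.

φ_{22} = (r_2 − r_1²) / (1 − r_1²)
r_1² = (0.5)² = 0.25
Numerator = 0.033 − 0.2500 = -0.2170; denominator = 1 − 0.2500 = 0.7500
φ_{22} = -0.2170 / 0.7500 = -0.289

-0.289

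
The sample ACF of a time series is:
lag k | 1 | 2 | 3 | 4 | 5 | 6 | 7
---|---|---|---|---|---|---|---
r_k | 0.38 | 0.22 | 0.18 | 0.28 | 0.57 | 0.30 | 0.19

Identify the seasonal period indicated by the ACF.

The largest autocorrelation is r_5 = 0.57; the remaining lags stay at or below 0.38. The elevated value at lag 1 (0.38), dropping to 0.22 at lag 2, reflects decaying short-term dependence rather than seasonality.
The dominant spike at lag 5 indicates a seasonal period of 5.

5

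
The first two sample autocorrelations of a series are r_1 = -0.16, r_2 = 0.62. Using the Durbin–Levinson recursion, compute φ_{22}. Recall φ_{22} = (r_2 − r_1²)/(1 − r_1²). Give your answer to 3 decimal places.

φ_{22} = (r_2 − r_1²) / (1 − r_1²)
r_1² = (-0.16)² = 0.0256
Numerator = 0.62 − 0.0256 = 0.5944; denominator = 1 − 0.0256 = 0.9744
φ_{22} = 0.5944 / 0.9744 = 0.610

0.610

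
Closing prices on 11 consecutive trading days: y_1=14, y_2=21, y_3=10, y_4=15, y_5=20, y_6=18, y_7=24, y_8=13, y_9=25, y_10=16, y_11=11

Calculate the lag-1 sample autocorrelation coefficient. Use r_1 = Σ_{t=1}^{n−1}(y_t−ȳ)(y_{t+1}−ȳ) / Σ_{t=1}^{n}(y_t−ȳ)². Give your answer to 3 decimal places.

Mean ȳ = (14 + 21 + 10 + 15 + 20 + 18 + 24 + 13 + 25 + 16 + 11)/11 = 17.0000
Numerator Σ_{t=1}^{10}(y_t−ȳ)(y_{t+1}−ȳ) = -84.0000
Denominator Σ(y_t−ȳ)² = 254.0000
r_1 = -84.0000 / 254.0000 = -0.331

-0.331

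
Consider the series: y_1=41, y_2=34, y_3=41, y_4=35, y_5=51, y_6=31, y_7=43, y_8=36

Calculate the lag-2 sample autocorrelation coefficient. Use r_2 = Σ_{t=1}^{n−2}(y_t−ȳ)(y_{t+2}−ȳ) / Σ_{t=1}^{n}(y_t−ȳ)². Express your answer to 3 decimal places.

Mean ȳ = (41 + 34 + 41 + 35 + 51 + 31 + 43 + 36)/8 = 39.0000
Deviations from mean: 2.0000, -5.0000, 2.0000, -4.0000, 12.0000, -8.0000, 4.0000, -3.0000
Σ(y_t−ȳ)(y_{t+2}−ȳ) = (4.0000) + (20.0000) + (24.0000) + (32.0000) + (48.0000) + (24.0000) = 152.0000
Denominator Σ(y_t−ȳ)² = 282.0000
r_2 = 152.0000 / 282.0000 = 0.539

0.539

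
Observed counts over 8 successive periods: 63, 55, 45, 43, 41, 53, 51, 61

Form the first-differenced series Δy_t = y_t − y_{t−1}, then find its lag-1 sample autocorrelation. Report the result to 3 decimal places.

First differences Δy: -8, -10, -2, -2, 12, -2, 10
Mean of differences = -0.2857
Numerator Σ(Δy_t−Δȳ)(Δy_{t+1}−Δȳ) = 34.7755
Denominator Σ(Δy_t−Δȳ)² = 419.4286
r_1(Δy) = 34.7755 / 419.4286 = 0.083

0.083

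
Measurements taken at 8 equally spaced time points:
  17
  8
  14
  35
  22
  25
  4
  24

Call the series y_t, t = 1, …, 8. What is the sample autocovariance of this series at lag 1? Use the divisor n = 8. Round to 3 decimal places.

Mean ȳ = (17 + 8 + 14 + 35 + 22 + 25 + 4 + 24)/8 = 18.6250
Deviations: -1.6250, -10.6250, -4.6250, 16.3750, 3.3750, 6.3750, -14.6250, 5.3750
Σ_{t=1}^{7}(y_t−ȳ)(y_{t+1}−ȳ) = -104.3906
γ_1 = -104.3906 / 8 = -13.049

-13.049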